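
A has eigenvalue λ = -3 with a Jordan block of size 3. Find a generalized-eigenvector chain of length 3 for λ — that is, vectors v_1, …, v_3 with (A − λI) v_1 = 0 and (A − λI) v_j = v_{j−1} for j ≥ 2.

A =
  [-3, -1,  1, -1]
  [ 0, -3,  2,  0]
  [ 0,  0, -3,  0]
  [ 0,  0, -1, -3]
A Jordan chain for λ = -3 of length 3:
v_1 = (-1, 0, 0, 0)ᵀ
v_2 = (1, 2, 0, -1)ᵀ
v_3 = (0, 0, 1, 0)ᵀ

Let N = A − (-3)·I. We want v_3 with N^3 v_3 = 0 but N^2 v_3 ≠ 0; then v_{j-1} := N · v_j for j = 3, …, 2.

Pick v_3 = (0, 0, 1, 0)ᵀ.
Then v_2 = N · v_3 = (1, 2, 0, -1)ᵀ.
Then v_1 = N · v_2 = (-1, 0, 0, 0)ᵀ.

Sanity check: (A − (-3)·I) v_1 = (0, 0, 0, 0)ᵀ = 0. ✓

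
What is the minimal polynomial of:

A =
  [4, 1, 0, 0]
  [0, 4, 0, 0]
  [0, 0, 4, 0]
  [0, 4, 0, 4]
x^2 - 8*x + 16

The characteristic polynomial is χ_A(x) = (x - 4)^4, so the eigenvalues are known. The minimal polynomial is
  m_A(x) = Π_λ (x − λ)^{k_λ}
where k_λ is the size of the *largest* Jordan block for λ (equivalently, the smallest k with (A − λI)^k v = 0 for every generalised eigenvector v of λ).

  λ = 4: largest Jordan block has size 2, contributing (x − 4)^2

So m_A(x) = (x - 4)^2 = x^2 - 8*x + 16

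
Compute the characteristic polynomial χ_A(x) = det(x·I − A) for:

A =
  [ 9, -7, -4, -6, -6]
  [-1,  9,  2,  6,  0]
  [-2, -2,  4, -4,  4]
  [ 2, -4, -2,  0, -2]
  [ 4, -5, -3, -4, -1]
x^5 - 21*x^4 + 176*x^3 - 736*x^2 + 1536*x - 1280

Expanding det(x·I − A) (e.g. by cofactor expansion or by noting that A is similar to its Jordan form J, which has the same characteristic polynomial as A) gives
  χ_A(x) = x^5 - 21*x^4 + 176*x^3 - 736*x^2 + 1536*x - 1280
which factors as (x - 5)*(x - 4)^4. The eigenvalues (with algebraic multiplicities) are λ = 4 with multiplicity 4, λ = 5 with multiplicity 1.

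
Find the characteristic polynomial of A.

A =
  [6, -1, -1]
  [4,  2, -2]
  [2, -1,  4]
x^3 - 12*x^2 + 48*x - 64

Expanding det(x·I − A) (e.g. by cofactor expansion or by noting that A is similar to its Jordan form J, which has the same characteristic polynomial as A) gives
  χ_A(x) = x^3 - 12*x^2 + 48*x - 64
which factors as (x - 4)^3. The eigenvalues (with algebraic multiplicities) are λ = 4 with multiplicity 3.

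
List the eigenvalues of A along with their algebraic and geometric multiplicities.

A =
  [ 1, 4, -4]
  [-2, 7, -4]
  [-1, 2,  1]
λ = 3: alg = 3, geom = 2

Step 1 — factor the characteristic polynomial to read off the algebraic multiplicities:
  χ_A(x) = (x - 3)^3

Step 2 — compute geometric multiplicities via the rank-nullity identity g(λ) = n − rank(A − λI):
  rank(A − (3)·I) = 1, so dim ker(A − (3)·I) = n − 1 = 2

Summary:
  λ = 3: algebraic multiplicity = 3, geometric multiplicity = 2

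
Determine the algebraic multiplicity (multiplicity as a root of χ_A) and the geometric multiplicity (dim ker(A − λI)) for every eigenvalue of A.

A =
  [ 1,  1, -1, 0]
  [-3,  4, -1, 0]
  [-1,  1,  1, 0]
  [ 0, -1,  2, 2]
λ = 2: alg = 4, geom = 2

Step 1 — factor the characteristic polynomial to read off the algebraic multiplicities:
  χ_A(x) = (x - 2)^4

Step 2 — compute geometric multiplicities via the rank-nullity identity g(λ) = n − rank(A − λI):
  rank(A − (2)·I) = 2, so dim ker(A − (2)·I) = n − 2 = 2

Summary:
  λ = 2: algebraic multiplicity = 4, geometric multiplicity = 2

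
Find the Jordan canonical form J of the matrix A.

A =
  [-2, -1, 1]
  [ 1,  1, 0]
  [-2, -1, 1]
J_3(0)

The characteristic polynomial is
  det(x·I − A) = x^3

Eigenvalues and multiplicities (the geometric multiplicity of λ is n − rank(A − λI), which equals the number of Jordan blocks for λ):
  λ = 0: algebraic multiplicity = 3, geometric multiplicity = 1

Determining the block sizes for each eigenvalue:
  λ = 0: one block (gm = 1), so the single block has size am = 3 → block sizes [3]

Assembling the blocks gives a Jordan form
J =
  [0, 1, 0]
  [0, 0, 1]
  [0, 0, 0]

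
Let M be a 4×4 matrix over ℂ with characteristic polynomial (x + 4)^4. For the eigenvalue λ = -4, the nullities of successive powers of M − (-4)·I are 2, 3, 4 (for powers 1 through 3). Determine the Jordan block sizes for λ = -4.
Block sizes for λ = -4: [3, 1]

From the dimensions of kernels of powers, the number of Jordan blocks of size at least j is d_j − d_{j−1} where d_j = dim ker(N^j) (with d_0 = 0). Computing the differences gives [2, 1, 1].
The number of blocks of size exactly k is (#blocks of size ≥ k) − (#blocks of size ≥ k + 1), so the partition is: 1 block(s) of size 1, 1 block(s) of size 3.
In nonincreasing order the block sizes are [3, 1].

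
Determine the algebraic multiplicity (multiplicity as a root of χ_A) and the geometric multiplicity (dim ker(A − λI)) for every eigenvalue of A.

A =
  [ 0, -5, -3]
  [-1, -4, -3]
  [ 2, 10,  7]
λ = 1: alg = 3, geom = 2

Step 1 — factor the characteristic polynomial to read off the algebraic multiplicities:
  χ_A(x) = (x - 1)^3

Step 2 — compute geometric multiplicities via the rank-nullity identity g(λ) = n − rank(A − λI):
  rank(A − (1)·I) = 1, so dim ker(A − (1)·I) = n − 1 = 2

Summary:
  λ = 1: algebraic multiplicity = 3, geometric multiplicity = 2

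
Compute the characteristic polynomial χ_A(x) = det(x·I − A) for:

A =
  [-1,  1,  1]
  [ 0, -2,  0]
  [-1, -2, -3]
x^3 + 6*x^2 + 12*x + 8

Expanding det(x·I − A) (e.g. by cofactor expansion or by noting that A is similar to its Jordan form J, which has the same characteristic polynomial as A) gives
  χ_A(x) = x^3 + 6*x^2 + 12*x + 8
which factors as (x + 2)^3. The eigenvalues (with algebraic multiplicities) are λ = -2 with multiplicity 3.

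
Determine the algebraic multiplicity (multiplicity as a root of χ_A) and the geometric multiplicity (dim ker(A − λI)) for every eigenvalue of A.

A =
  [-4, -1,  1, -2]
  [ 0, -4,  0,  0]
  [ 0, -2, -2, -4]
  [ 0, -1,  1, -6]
λ = -4: alg = 4, geom = 3

Step 1 — factor the characteristic polynomial to read off the algebraic multiplicities:
  χ_A(x) = (x + 4)^4

Step 2 — compute geometric multiplicities via the rank-nullity identity g(λ) = n − rank(A − λI):
  rank(A − (-4)·I) = 1, so dim ker(A − (-4)·I) = n − 1 = 3

Summary:
  λ = -4: algebraic multiplicity = 4, geometric multiplicity = 3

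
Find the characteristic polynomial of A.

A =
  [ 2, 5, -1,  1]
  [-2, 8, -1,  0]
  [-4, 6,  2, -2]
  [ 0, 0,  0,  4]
x^4 - 16*x^3 + 96*x^2 - 256*x + 256

Expanding det(x·I − A) (e.g. by cofactor expansion or by noting that A is similar to its Jordan form J, which has the same characteristic polynomial as A) gives
  χ_A(x) = x^4 - 16*x^3 + 96*x^2 - 256*x + 256
which factors as (x - 4)^4. The eigenvalues (with algebraic multiplicities) are λ = 4 with multiplicity 4.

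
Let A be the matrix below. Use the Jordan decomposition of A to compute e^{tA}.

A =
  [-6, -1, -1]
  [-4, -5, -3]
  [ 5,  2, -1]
e^{tA} =
  [3*t^2*exp(-4*t)/2 - 2*t*exp(-4*t) + exp(-4*t), t^2*exp(-4*t)/2 - t*exp(-4*t), t^2*exp(-4*t) - t*exp(-4*t)]
  [-3*t^2*exp(-4*t)/2 - 4*t*exp(-4*t), -t^2*exp(-4*t)/2 - t*exp(-4*t) + exp(-4*t), -t^2*exp(-4*t) - 3*t*exp(-4*t)]
  [-3*t^2*exp(-4*t)/2 + 5*t*exp(-4*t), -t^2*exp(-4*t)/2 + 2*t*exp(-4*t), -t^2*exp(-4*t) + 3*t*exp(-4*t) + exp(-4*t)]

Strategy: write A = P · J · P⁻¹ where J is a Jordan canonical form, so e^{tA} = P · e^{tJ} · P⁻¹, and e^{tJ} can be computed block-by-block.

A has Jordan form
J =
  [-4,  1,  0]
  [ 0, -4,  1]
  [ 0,  0, -4]
(up to reordering of blocks).

Per-block formulas:
  For a 3×3 Jordan block J_3(-4): exp(t · J_3(-4)) = e^(-4t)·(I + t·N + (t^2/2)·N^2), where N is the 3×3 nilpotent shift.

After assembling e^{tJ} and conjugating by P, we get:

e^{tA} =
  [3*t^2*exp(-4*t)/2 - 2*t*exp(-4*t) + exp(-4*t), t^2*exp(-4*t)/2 - t*exp(-4*t), t^2*exp(-4*t) - t*exp(-4*t)]
  [-3*t^2*exp(-4*t)/2 - 4*t*exp(-4*t), -t^2*exp(-4*t)/2 - t*exp(-4*t) + exp(-4*t), -t^2*exp(-4*t) - 3*t*exp(-4*t)]
  [-3*t^2*exp(-4*t)/2 + 5*t*exp(-4*t), -t^2*exp(-4*t)/2 + 2*t*exp(-4*t), -t^2*exp(-4*t) + 3*t*exp(-4*t) + exp(-4*t)]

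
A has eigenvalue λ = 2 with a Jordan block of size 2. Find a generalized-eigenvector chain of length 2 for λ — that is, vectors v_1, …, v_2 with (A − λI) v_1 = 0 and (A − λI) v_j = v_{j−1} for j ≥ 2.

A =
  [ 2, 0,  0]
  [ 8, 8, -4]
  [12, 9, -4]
A Jordan chain for λ = 2 of length 2:
v_1 = (0, 8, 12)ᵀ
v_2 = (1, 0, 0)ᵀ

Let N = A − (2)·I. We want v_2 with N^2 v_2 = 0 but N^1 v_2 ≠ 0; then v_{j-1} := N · v_j for j = 2, …, 2.

Pick v_2 = (1, 0, 0)ᵀ.
Then v_1 = N · v_2 = (0, 8, 12)ᵀ.

Sanity check: (A − (2)·I) v_1 = (0, 0, 0)ᵀ = 0. ✓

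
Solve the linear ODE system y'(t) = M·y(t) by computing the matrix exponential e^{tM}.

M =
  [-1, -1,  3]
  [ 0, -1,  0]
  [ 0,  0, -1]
e^{tM} =
  [exp(-t), -t*exp(-t), 3*t*exp(-t)]
  [0, exp(-t), 0]
  [0, 0, exp(-t)]

Strategy: write M = P · J · P⁻¹ where J is a Jordan canonical form, so e^{tM} = P · e^{tJ} · P⁻¹, and e^{tJ} can be computed block-by-block.

M has Jordan form
J =
  [-1,  1,  0]
  [ 0, -1,  0]
  [ 0,  0, -1]
(up to reordering of blocks).

Per-block formulas:
  For a 2×2 Jordan block J_2(-1): exp(t · J_2(-1)) = e^(-1t)·(I + t·N), where N is the 2×2 nilpotent shift.
  For a 1×1 block at λ = -1: exp(t · [-1]) = [e^(-1t)].

After assembling e^{tJ} and conjugating by P, we get:

e^{tM} =
  [exp(-t), -t*exp(-t), 3*t*exp(-t)]
  [0, exp(-t), 0]
  [0, 0, exp(-t)]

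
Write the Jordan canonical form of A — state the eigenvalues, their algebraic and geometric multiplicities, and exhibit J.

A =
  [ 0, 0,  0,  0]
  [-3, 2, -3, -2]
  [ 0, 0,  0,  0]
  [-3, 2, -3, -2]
J_2(0) ⊕ J_1(0) ⊕ J_1(0)

The characteristic polynomial is
  det(x·I − A) = x^4

Eigenvalues and multiplicities (the geometric multiplicity of λ is n − rank(A − λI), which equals the number of Jordan blocks for λ):
  λ = 0: algebraic multiplicity = 4, geometric multiplicity = 3

Determining the block sizes for each eigenvalue:
  λ = 0: 3 blocks summing to 4 forces exactly one block of size 2 and the rest size 1 → block sizes [2, 1, 1]

Assembling the blocks gives a Jordan form
J =
  [0, 1, 0, 0]
  [0, 0, 0, 0]
  [0, 0, 0, 0]
  [0, 0, 0, 0]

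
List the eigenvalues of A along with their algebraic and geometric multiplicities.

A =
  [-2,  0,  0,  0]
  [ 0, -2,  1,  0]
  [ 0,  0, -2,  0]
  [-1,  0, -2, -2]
λ = -2: alg = 4, geom = 2

Step 1 — factor the characteristic polynomial to read off the algebraic multiplicities:
  χ_A(x) = (x + 2)^4

Step 2 — compute geometric multiplicities via the rank-nullity identity g(λ) = n − rank(A − λI):
  rank(A − (-2)·I) = 2, so dim ker(A − (-2)·I) = n − 2 = 2

Summary:
  λ = -2: algebraic multiplicity = 4, geometric multiplicity = 2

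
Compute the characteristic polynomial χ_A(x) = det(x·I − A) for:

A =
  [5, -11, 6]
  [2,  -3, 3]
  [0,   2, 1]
x^3 - 3*x^2 + 3*x - 1

Expanding det(x·I − A) (e.g. by cofactor expansion or by noting that A is similar to its Jordan form J, which has the same characteristic polynomial as A) gives
  χ_A(x) = x^3 - 3*x^2 + 3*x - 1
which factors as (x - 1)^3. The eigenvalues (with algebraic multiplicities) are λ = 1 with multiplicity 3.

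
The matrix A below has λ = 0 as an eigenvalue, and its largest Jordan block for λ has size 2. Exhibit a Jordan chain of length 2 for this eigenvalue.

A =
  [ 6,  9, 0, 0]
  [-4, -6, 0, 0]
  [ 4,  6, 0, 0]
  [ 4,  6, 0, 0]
A Jordan chain for λ = 0 of length 2:
v_1 = (6, -4, 4, 4)ᵀ
v_2 = (1, 0, 0, 0)ᵀ

Let N = A − (0)·I. We want v_2 with N^2 v_2 = 0 but N^1 v_2 ≠ 0; then v_{j-1} := N · v_j for j = 2, …, 2.

Pick v_2 = (1, 0, 0, 0)ᵀ.
Then v_1 = N · v_2 = (6, -4, 4, 4)ᵀ.

Sanity check: (A − (0)·I) v_1 = (0, 0, 0, 0)ᵀ = 0. ✓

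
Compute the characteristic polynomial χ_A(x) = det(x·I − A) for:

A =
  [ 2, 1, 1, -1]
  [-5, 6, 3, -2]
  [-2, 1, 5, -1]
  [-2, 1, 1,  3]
x^4 - 16*x^3 + 96*x^2 - 256*x + 256

Expanding det(x·I − A) (e.g. by cofactor expansion or by noting that A is similar to its Jordan form J, which has the same characteristic polynomial as A) gives
  χ_A(x) = x^4 - 16*x^3 + 96*x^2 - 256*x + 256
which factors as (x - 4)^4. The eigenvalues (with algebraic multiplicities) are λ = 4 with multiplicity 4.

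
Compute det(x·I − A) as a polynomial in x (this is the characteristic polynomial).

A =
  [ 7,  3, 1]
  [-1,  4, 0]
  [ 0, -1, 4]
x^3 - 15*x^2 + 75*x - 125

Expanding det(x·I − A) (e.g. by cofactor expansion or by noting that A is similar to its Jordan form J, which has the same characteristic polynomial as A) gives
  χ_A(x) = x^3 - 15*x^2 + 75*x - 125
which factors as (x - 5)^3. The eigenvalues (with algebraic multiplicities) are λ = 5 with multiplicity 3.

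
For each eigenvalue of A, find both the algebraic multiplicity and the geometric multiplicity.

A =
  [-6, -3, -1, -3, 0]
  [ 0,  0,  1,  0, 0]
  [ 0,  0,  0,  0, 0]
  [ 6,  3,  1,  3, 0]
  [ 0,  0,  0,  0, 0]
λ = -3: alg = 1, geom = 1; λ = 0: alg = 4, geom = 3

Step 1 — factor the characteristic polynomial to read off the algebraic multiplicities:
  χ_A(x) = x^4*(x + 3)

Step 2 — compute geometric multiplicities via the rank-nullity identity g(λ) = n − rank(A − λI):
  rank(A − (-3)·I) = 4, so dim ker(A − (-3)·I) = n − 4 = 1
  rank(A − (0)·I) = 2, so dim ker(A − (0)·I) = n − 2 = 3

Summary:
  λ = -3: algebraic multiplicity = 1, geometric multiplicity = 1
  λ = 0: algebraic multiplicity = 4, geometric multiplicity = 3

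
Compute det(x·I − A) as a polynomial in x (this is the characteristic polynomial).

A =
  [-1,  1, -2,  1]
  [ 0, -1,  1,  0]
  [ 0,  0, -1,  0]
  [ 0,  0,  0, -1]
x^4 + 4*x^3 + 6*x^2 + 4*x + 1

Expanding det(x·I − A) (e.g. by cofactor expansion or by noting that A is similar to its Jordan form J, which has the same characteristic polynomial as A) gives
  χ_A(x) = x^4 + 4*x^3 + 6*x^2 + 4*x + 1
which factors as (x + 1)^4. The eigenvalues (with algebraic multiplicities) are λ = -1 with multiplicity 4.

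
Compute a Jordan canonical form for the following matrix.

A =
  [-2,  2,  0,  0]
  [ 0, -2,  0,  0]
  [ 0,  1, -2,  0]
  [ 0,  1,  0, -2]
J_2(-2) ⊕ J_1(-2) ⊕ J_1(-2)

The characteristic polynomial is
  det(x·I − A) = x^4 + 8*x^3 + 24*x^2 + 32*x + 16 = (x + 2)^4

Eigenvalues and multiplicities (the geometric multiplicity of λ is n − rank(A − λI), which equals the number of Jordan blocks for λ):
  λ = -2: algebraic multiplicity = 4, geometric multiplicity = 3

Determining the block sizes for each eigenvalue:
  λ = -2: 3 blocks summing to 4 forces exactly one block of size 2 and the rest size 1 → block sizes [2, 1, 1]

Assembling the blocks gives a Jordan form
J =
  [-2,  1,  0,  0]
  [ 0, -2,  0,  0]
  [ 0,  0, -2,  0]
  [ 0,  0,  0, -2]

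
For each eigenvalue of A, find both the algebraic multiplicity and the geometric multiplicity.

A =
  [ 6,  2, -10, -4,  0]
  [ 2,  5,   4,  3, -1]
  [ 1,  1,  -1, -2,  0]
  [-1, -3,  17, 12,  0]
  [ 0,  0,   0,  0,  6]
λ = 4: alg = 1, geom = 1; λ = 6: alg = 4, geom = 2

Step 1 — factor the characteristic polynomial to read off the algebraic multiplicities:
  χ_A(x) = (x - 6)^4*(x - 4)

Step 2 — compute geometric multiplicities via the rank-nullity identity g(λ) = n − rank(A − λI):
  rank(A − (4)·I) = 4, so dim ker(A − (4)·I) = n − 4 = 1
  rank(A − (6)·I) = 3, so dim ker(A − (6)·I) = n − 3 = 2

Summary:
  λ = 4: algebraic multiplicity = 1, geometric multiplicity = 1
  λ = 6: algebraic multiplicity = 4, geometric multiplicity = 2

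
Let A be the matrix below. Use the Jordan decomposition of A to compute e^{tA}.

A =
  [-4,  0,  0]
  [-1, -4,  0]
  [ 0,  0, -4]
e^{tA} =
  [exp(-4*t), 0, 0]
  [-t*exp(-4*t), exp(-4*t), 0]
  [0, 0, exp(-4*t)]

Strategy: write A = P · J · P⁻¹ where J is a Jordan canonical form, so e^{tA} = P · e^{tJ} · P⁻¹, and e^{tJ} can be computed block-by-block.

A has Jordan form
J =
  [-4,  1,  0]
  [ 0, -4,  0]
  [ 0,  0, -4]
(up to reordering of blocks).

Per-block formulas:
  For a 2×2 Jordan block J_2(-4): exp(t · J_2(-4)) = e^(-4t)·(I + t·N), where N is the 2×2 nilpotent shift.
  For a 1×1 block at λ = -4: exp(t · [-4]) = [e^(-4t)].

After assembling e^{tJ} and conjugating by P, we get:

e^{tA} =
  [exp(-4*t), 0, 0]
  [-t*exp(-4*t), exp(-4*t), 0]
  [0, 0, exp(-4*t)]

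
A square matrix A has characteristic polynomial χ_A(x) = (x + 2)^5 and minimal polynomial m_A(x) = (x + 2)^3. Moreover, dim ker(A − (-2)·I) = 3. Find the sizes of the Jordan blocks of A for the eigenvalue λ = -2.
Block sizes for λ = -2: [3, 1, 1]

Step 1 — from the characteristic polynomial, algebraic multiplicity of λ = -2 is 5. From dim ker(A − (-2)·I) = 3, there are exactly 3 Jordan blocks for λ = -2.
Step 2 — from the minimal polynomial, the factor (x + 2)^3 tells us the largest block for λ = -2 has size 3.
Step 3 — with total size 5, 3 blocks, and largest block 3, the block sizes (in nonincreasing order) are [3, 1, 1].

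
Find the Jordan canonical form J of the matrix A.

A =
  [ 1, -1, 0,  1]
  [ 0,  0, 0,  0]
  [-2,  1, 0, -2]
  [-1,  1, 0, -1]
J_2(0) ⊕ J_2(0)

The characteristic polynomial is
  det(x·I − A) = x^4

Eigenvalues and multiplicities (the geometric multiplicity of λ is n − rank(A − λI), which equals the number of Jordan blocks for λ):
  λ = 0: algebraic multiplicity = 4, geometric multiplicity = 2

Determining the block sizes for each eigenvalue:
  λ = 0: with am = 4 and gm = 2, the partition is not yet determined (e.g. several partitions of 4 into 2 parts exist). Let N = A − (0)·I. Computing rank(N^1) = 2, rank(N^2) = 0; the number of blocks of size ≥ j is rank(N^{j−1}) − rank(N^j), giving [2, 2]. So we have 2 block(s) of size 2 → block sizes [2, 2]

Assembling the blocks gives a Jordan form
J =
  [0, 1, 0, 0]
  [0, 0, 0, 0]
  [0, 0, 0, 1]
  [0, 0, 0, 0]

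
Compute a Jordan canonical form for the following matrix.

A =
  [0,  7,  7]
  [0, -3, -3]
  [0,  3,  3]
J_2(0) ⊕ J_1(0)

The characteristic polynomial is
  det(x·I − A) = x^3

Eigenvalues and multiplicities (the geometric multiplicity of λ is n − rank(A − λI), which equals the number of Jordan blocks for λ):
  λ = 0: algebraic multiplicity = 3, geometric multiplicity = 2

Determining the block sizes for each eigenvalue:
  λ = 0: 2 blocks summing to 3 forces exactly one block of size 2 and the rest size 1 → block sizes [2, 1]

Assembling the blocks gives a Jordan form
J =
  [0, 1, 0]
  [0, 0, 0]
  [0, 0, 0]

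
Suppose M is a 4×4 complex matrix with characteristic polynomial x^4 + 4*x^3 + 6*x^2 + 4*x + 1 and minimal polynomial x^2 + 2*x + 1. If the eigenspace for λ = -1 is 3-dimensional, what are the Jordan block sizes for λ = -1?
Block sizes for λ = -1: [2, 1, 1]

Step 1 — from the characteristic polynomial, algebraic multiplicity of λ = -1 is 4. From dim ker(M − (-1)·I) = 3, there are exactly 3 Jordan blocks for λ = -1.
Step 2 — from the minimal polynomial, the factor (x + 1)^2 tells us the largest block for λ = -1 has size 2.
Step 3 — with total size 4, 3 blocks, and largest block 2, the block sizes (in nonincreasing order) are [2, 1, 1].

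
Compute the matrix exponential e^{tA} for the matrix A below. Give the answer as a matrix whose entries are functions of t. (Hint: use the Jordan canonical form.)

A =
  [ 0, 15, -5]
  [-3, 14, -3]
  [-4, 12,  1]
e^{tA} =
  [-5*t*exp(5*t) + exp(5*t), 15*t*exp(5*t), -5*t*exp(5*t)]
  [-3*t*exp(5*t), 9*t*exp(5*t) + exp(5*t), -3*t*exp(5*t)]
  [-4*t*exp(5*t), 12*t*exp(5*t), -4*t*exp(5*t) + exp(5*t)]

Strategy: write A = P · J · P⁻¹ where J is a Jordan canonical form, so e^{tA} = P · e^{tJ} · P⁻¹, and e^{tJ} can be computed block-by-block.

A has Jordan form
J =
  [5, 1, 0]
  [0, 5, 0]
  [0, 0, 5]
(up to reordering of blocks).

Per-block formulas:
  For a 1×1 block at λ = 5: exp(t · [5]) = [e^(5t)].
  For a 2×2 Jordan block J_2(5): exp(t · J_2(5)) = e^(5t)·(I + t·N), where N is the 2×2 nilpotent shift.

After assembling e^{tJ} and conjugating by P, we get:

e^{tA} =
  [-5*t*exp(5*t) + exp(5*t), 15*t*exp(5*t), -5*t*exp(5*t)]
  [-3*t*exp(5*t), 9*t*exp(5*t) + exp(5*t), -3*t*exp(5*t)]
  [-4*t*exp(5*t), 12*t*exp(5*t), -4*t*exp(5*t) + exp(5*t)]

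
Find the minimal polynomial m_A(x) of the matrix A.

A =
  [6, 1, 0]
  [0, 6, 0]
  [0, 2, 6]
x^2 - 12*x + 36

The characteristic polynomial is χ_A(x) = (x - 6)^3, so the eigenvalues are known. The minimal polynomial is
  m_A(x) = Π_λ (x − λ)^{k_λ}
where k_λ is the size of the *largest* Jordan block for λ (equivalently, the smallest k with (A − λI)^k v = 0 for every generalised eigenvector v of λ).

  λ = 6: largest Jordan block has size 2, contributing (x − 6)^2

So m_A(x) = (x - 6)^2 = x^2 - 12*x + 36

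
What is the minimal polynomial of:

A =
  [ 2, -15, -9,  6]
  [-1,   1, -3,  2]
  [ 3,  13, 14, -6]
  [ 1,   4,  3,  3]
x^3 - 15*x^2 + 75*x - 125

The characteristic polynomial is χ_A(x) = (x - 5)^4, so the eigenvalues are known. The minimal polynomial is
  m_A(x) = Π_λ (x − λ)^{k_λ}
where k_λ is the size of the *largest* Jordan block for λ (equivalently, the smallest k with (A − λI)^k v = 0 for every generalised eigenvector v of λ).

  λ = 5: largest Jordan block has size 3, contributing (x − 5)^3

So m_A(x) = (x - 5)^3 = x^3 - 15*x^2 + 75*x - 125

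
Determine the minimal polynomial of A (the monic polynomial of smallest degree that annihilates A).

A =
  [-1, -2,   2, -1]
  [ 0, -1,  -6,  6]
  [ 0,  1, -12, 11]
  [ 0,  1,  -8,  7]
x^4 + 7*x^3 + 15*x^2 + 13*x + 4

The characteristic polynomial is χ_A(x) = (x + 1)^3*(x + 4), so the eigenvalues are known. The minimal polynomial is
  m_A(x) = Π_λ (x − λ)^{k_λ}
where k_λ is the size of the *largest* Jordan block for λ (equivalently, the smallest k with (A − λI)^k v = 0 for every generalised eigenvector v of λ).

  λ = -4: largest Jordan block has size 1, contributing (x + 4)
  λ = -1: largest Jordan block has size 3, contributing (x + 1)^3

So m_A(x) = (x + 1)^3*(x + 4) = x^4 + 7*x^3 + 15*x^2 + 13*x + 4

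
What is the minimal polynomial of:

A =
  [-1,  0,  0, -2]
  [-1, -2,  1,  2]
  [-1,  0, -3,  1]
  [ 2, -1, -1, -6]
x^3 + 9*x^2 + 27*x + 27

The characteristic polynomial is χ_A(x) = (x + 3)^4, so the eigenvalues are known. The minimal polynomial is
  m_A(x) = Π_λ (x − λ)^{k_λ}
where k_λ is the size of the *largest* Jordan block for λ (equivalently, the smallest k with (A − λI)^k v = 0 for every generalised eigenvector v of λ).

  λ = -3: largest Jordan block has size 3, contributing (x + 3)^3

So m_A(x) = (x + 3)^3 = x^3 + 9*x^2 + 27*x + 27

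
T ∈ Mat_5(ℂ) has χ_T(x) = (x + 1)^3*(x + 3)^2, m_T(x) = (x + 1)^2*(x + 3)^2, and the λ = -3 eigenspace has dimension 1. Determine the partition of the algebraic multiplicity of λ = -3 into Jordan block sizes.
Block sizes for λ = -3: [2]

Step 1 — from the characteristic polynomial, algebraic multiplicity of λ = -3 is 2. From dim ker(T − (-3)·I) = 1, there are exactly 1 Jordan blocks for λ = -3.
Step 2 — from the minimal polynomial, the factor (x + 3)^2 tells us the largest block for λ = -3 has size 2.
Step 3 — with total size 2, 1 blocks, and largest block 2, the block sizes (in nonincreasing order) are [2].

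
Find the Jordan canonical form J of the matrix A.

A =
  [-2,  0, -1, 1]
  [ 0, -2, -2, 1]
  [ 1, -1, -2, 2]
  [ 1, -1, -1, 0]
J_2(-2) ⊕ J_2(-1)

The characteristic polynomial is
  det(x·I − A) = x^4 + 6*x^3 + 13*x^2 + 12*x + 4 = (x + 1)^2*(x + 2)^2

Eigenvalues and multiplicities (the geometric multiplicity of λ is n − rank(A − λI), which equals the number of Jordan blocks for λ):
  λ = -2: algebraic multiplicity = 2, geometric multiplicity = 1
  λ = -1: algebraic multiplicity = 2, geometric multiplicity = 1

Determining the block sizes for each eigenvalue:
  λ = -2: one block (gm = 1), so the single block has size am = 2 → block sizes [2]
  λ = -1: one block (gm = 1), so the single block has size am = 2 → block sizes [2]

Assembling the blocks gives a Jordan form
J =
  [-2,  1,  0,  0]
  [ 0, -2,  0,  0]
  [ 0,  0, -1,  1]
  [ 0,  0,  0, -1]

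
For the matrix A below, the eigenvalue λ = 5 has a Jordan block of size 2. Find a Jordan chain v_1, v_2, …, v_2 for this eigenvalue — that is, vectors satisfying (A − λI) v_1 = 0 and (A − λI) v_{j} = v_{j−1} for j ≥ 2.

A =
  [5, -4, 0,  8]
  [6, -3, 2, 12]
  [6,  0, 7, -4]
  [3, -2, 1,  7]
A Jordan chain for λ = 5 of length 2:
v_1 = (0, 6, 6, 3)ᵀ
v_2 = (1, 0, 0, 0)ᵀ

Let N = A − (5)·I. We want v_2 with N^2 v_2 = 0 but N^1 v_2 ≠ 0; then v_{j-1} := N · v_j for j = 2, …, 2.

Pick v_2 = (1, 0, 0, 0)ᵀ.
Then v_1 = N · v_2 = (0, 6, 6, 3)ᵀ.

Sanity check: (A − (5)·I) v_1 = (0, 0, 0, 0)ᵀ = 0. ✓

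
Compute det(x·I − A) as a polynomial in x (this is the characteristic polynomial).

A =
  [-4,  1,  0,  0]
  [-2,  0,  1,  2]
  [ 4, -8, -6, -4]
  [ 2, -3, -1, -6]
x^4 + 16*x^3 + 96*x^2 + 256*x + 256

Expanding det(x·I − A) (e.g. by cofactor expansion or by noting that A is similar to its Jordan form J, which has the same characteristic polynomial as A) gives
  χ_A(x) = x^4 + 16*x^3 + 96*x^2 + 256*x + 256
which factors as (x + 4)^4. The eigenvalues (with algebraic multiplicities) are λ = -4 with multiplicity 4.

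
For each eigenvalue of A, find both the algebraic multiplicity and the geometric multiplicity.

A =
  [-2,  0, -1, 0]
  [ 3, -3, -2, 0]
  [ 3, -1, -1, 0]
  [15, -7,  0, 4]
λ = -2: alg = 3, geom = 1; λ = 4: alg = 1, geom = 1

Step 1 — factor the characteristic polynomial to read off the algebraic multiplicities:
  χ_A(x) = (x - 4)*(x + 2)^3

Step 2 — compute geometric multiplicities via the rank-nullity identity g(λ) = n − rank(A − λI):
  rank(A − (-2)·I) = 3, so dim ker(A − (-2)·I) = n − 3 = 1
  rank(A − (4)·I) = 3, so dim ker(A − (4)·I) = n − 3 = 1

Summary:
  λ = -2: algebraic multiplicity = 3, geometric multiplicity = 1
  λ = 4: algebraic multiplicity = 1, geometric multiplicity = 1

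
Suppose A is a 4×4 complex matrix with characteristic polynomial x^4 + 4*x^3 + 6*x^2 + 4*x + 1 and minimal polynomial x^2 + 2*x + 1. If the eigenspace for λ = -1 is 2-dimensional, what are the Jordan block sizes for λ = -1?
Block sizes for λ = -1: [2, 2]

Step 1 — from the characteristic polynomial, algebraic multiplicity of λ = -1 is 4. From dim ker(A − (-1)·I) = 2, there are exactly 2 Jordan blocks for λ = -1.
Step 2 — from the minimal polynomial, the factor (x + 1)^2 tells us the largest block for λ = -1 has size 2.
Step 3 — with total size 4, 2 blocks, and largest block 2, the block sizes (in nonincreasing order) are [2, 2].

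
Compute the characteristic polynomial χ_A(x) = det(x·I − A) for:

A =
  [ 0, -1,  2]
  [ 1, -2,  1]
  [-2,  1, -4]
x^3 + 6*x^2 + 12*x + 8

Expanding det(x·I − A) (e.g. by cofactor expansion or by noting that A is similar to its Jordan form J, which has the same characteristic polynomial as A) gives
  χ_A(x) = x^3 + 6*x^2 + 12*x + 8
which factors as (x + 2)^3. The eigenvalues (with algebraic multiplicities) are λ = -2 with multiplicity 3.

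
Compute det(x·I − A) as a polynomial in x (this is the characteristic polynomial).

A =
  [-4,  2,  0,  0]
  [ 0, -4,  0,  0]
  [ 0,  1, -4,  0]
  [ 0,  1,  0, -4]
x^4 + 16*x^3 + 96*x^2 + 256*x + 256

Expanding det(x·I − A) (e.g. by cofactor expansion or by noting that A is similar to its Jordan form J, which has the same characteristic polynomial as A) gives
  χ_A(x) = x^4 + 16*x^3 + 96*x^2 + 256*x + 256
which factors as (x + 4)^4. The eigenvalues (with algebraic multiplicities) are λ = -4 with multiplicity 4.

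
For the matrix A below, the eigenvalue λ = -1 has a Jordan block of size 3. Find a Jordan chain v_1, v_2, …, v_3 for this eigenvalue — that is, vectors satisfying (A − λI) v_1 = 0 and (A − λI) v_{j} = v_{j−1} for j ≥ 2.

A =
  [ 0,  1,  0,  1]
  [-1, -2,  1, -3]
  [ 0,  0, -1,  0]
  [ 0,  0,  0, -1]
A Jordan chain for λ = -1 of length 3:
v_1 = (1, -1, 0, 0)ᵀ
v_2 = (0, 1, 0, 0)ᵀ
v_3 = (0, 0, 1, 0)ᵀ

Let N = A − (-1)·I. We want v_3 with N^3 v_3 = 0 but N^2 v_3 ≠ 0; then v_{j-1} := N · v_j for j = 3, …, 2.

Pick v_3 = (0, 0, 1, 0)ᵀ.
Then v_2 = N · v_3 = (0, 1, 0, 0)ᵀ.
Then v_1 = N · v_2 = (1, -1, 0, 0)ᵀ.

Sanity check: (A − (-1)·I) v_1 = (0, 0, 0, 0)ᵀ = 0. ✓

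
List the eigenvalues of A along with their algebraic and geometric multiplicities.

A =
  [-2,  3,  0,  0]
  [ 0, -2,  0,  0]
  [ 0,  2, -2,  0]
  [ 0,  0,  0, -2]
λ = -2: alg = 4, geom = 3

Step 1 — factor the characteristic polynomial to read off the algebraic multiplicities:
  χ_A(x) = (x + 2)^4

Step 2 — compute geometric multiplicities via the rank-nullity identity g(λ) = n − rank(A − λI):
  rank(A − (-2)·I) = 1, so dim ker(A − (-2)·I) = n − 1 = 3

Summary:
  λ = -2: algebraic multiplicity = 4, geometric multiplicity = 3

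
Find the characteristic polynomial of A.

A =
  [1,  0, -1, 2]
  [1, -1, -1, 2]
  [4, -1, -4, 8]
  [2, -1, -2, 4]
x^4

Expanding det(x·I − A) (e.g. by cofactor expansion or by noting that A is similar to its Jordan form J, which has the same characteristic polynomial as A) gives
  χ_A(x) = x^4
which factors as x^4. The eigenvalues (with algebraic multiplicities) are λ = 0 with multiplicity 4.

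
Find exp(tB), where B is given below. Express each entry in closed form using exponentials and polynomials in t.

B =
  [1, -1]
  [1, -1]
e^{tB} =
  [t + 1, -t]
  [t, 1 - t]

Strategy: write B = P · J · P⁻¹ where J is a Jordan canonical form, so e^{tB} = P · e^{tJ} · P⁻¹, and e^{tJ} can be computed block-by-block.

B has Jordan form
J =
  [0, 1]
  [0, 0]
(up to reordering of blocks).

Per-block formulas:
  For a 2×2 Jordan block J_2(0): exp(t · J_2(0)) = e^(0t)·(I + t·N), where N is the 2×2 nilpotent shift.

After assembling e^{tJ} and conjugating by P, we get:

e^{tB} =
  [t + 1, -t]
  [t, 1 - t]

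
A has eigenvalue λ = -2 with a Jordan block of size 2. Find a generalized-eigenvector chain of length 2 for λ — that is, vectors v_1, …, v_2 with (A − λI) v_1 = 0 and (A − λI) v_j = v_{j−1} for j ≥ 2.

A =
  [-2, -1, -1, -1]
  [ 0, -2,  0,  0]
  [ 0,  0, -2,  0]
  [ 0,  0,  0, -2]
A Jordan chain for λ = -2 of length 2:
v_1 = (-1, 0, 0, 0)ᵀ
v_2 = (0, 1, 0, 0)ᵀ

Let N = A − (-2)·I. We want v_2 with N^2 v_2 = 0 but N^1 v_2 ≠ 0; then v_{j-1} := N · v_j for j = 2, …, 2.

Pick v_2 = (0, 1, 0, 0)ᵀ.
Then v_1 = N · v_2 = (-1, 0, 0, 0)ᵀ.

Sanity check: (A − (-2)·I) v_1 = (0, 0, 0, 0)ᵀ = 0. ✓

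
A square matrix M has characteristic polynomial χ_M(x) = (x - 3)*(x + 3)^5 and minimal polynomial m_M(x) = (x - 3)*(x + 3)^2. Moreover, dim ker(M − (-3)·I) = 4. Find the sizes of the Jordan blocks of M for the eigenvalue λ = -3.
Block sizes for λ = -3: [2, 1, 1, 1]

Step 1 — from the characteristic polynomial, algebraic multiplicity of λ = -3 is 5. From dim ker(M − (-3)·I) = 4, there are exactly 4 Jordan blocks for λ = -3.
Step 2 — from the minimal polynomial, the factor (x + 3)^2 tells us the largest block for λ = -3 has size 2.
Step 3 — with total size 5, 4 blocks, and largest block 2, the block sizes (in nonincreasing order) are [2, 1, 1, 1].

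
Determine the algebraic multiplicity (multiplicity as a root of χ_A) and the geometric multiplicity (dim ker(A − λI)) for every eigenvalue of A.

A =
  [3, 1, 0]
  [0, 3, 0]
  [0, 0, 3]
λ = 3: alg = 3, geom = 2

Step 1 — factor the characteristic polynomial to read off the algebraic multiplicities:
  χ_A(x) = (x - 3)^3

Step 2 — compute geometric multiplicities via the rank-nullity identity g(λ) = n − rank(A − λI):
  rank(A − (3)·I) = 1, so dim ker(A − (3)·I) = n − 1 = 2

Summary:
  λ = 3: algebraic multiplicity = 3, geometric multiplicity = 2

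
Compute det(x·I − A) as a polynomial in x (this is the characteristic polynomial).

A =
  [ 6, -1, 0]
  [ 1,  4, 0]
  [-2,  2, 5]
x^3 - 15*x^2 + 75*x - 125

Expanding det(x·I − A) (e.g. by cofactor expansion or by noting that A is similar to its Jordan form J, which has the same characteristic polynomial as A) gives
  χ_A(x) = x^3 - 15*x^2 + 75*x - 125
which factors as (x - 5)^3. The eigenvalues (with algebraic multiplicities) are λ = 5 with multiplicity 3.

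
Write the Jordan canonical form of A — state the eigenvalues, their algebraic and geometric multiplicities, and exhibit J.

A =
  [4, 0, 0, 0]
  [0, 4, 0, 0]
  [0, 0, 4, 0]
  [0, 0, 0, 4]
J_1(4) ⊕ J_1(4) ⊕ J_1(4) ⊕ J_1(4)

The characteristic polynomial is
  det(x·I − A) = x^4 - 16*x^3 + 96*x^2 - 256*x + 256 = (x - 4)^4

Eigenvalues and multiplicities (the geometric multiplicity of λ is n − rank(A − λI), which equals the number of Jordan blocks for λ):
  λ = 4: algebraic multiplicity = 4, geometric multiplicity = 4

Determining the block sizes for each eigenvalue:
  λ = 4: gm = am = 4, so every block has size 1 → block sizes [1, 1, 1, 1]

Assembling the blocks gives a Jordan form
J =
  [4, 0, 0, 0]
  [0, 4, 0, 0]
  [0, 0, 4, 0]
  [0, 0, 0, 4]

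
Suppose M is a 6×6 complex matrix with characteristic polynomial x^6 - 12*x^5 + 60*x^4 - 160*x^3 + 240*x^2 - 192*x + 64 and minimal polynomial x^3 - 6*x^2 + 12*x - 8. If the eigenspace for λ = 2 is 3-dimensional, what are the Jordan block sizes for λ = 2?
Block sizes for λ = 2: [3, 2, 1]

Step 1 — from the characteristic polynomial, algebraic multiplicity of λ = 2 is 6. From dim ker(M − (2)·I) = 3, there are exactly 3 Jordan blocks for λ = 2.
Step 2 — from the minimal polynomial, the factor (x − 2)^3 tells us the largest block for λ = 2 has size 3.
Step 3 — with total size 6, 3 blocks, and largest block 3, the block sizes (in nonincreasing order) are [3, 2, 1].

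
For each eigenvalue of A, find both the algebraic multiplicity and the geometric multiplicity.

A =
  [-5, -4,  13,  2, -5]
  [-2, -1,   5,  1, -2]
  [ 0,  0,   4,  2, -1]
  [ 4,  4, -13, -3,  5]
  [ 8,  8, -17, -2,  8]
λ = -1: alg = 1, geom = 1; λ = 1: alg = 4, geom = 2

Step 1 — factor the characteristic polynomial to read off the algebraic multiplicities:
  χ_A(x) = (x - 1)^4*(x + 1)

Step 2 — compute geometric multiplicities via the rank-nullity identity g(λ) = n − rank(A − λI):
  rank(A − (-1)·I) = 4, so dim ker(A − (-1)·I) = n − 4 = 1
  rank(A − (1)·I) = 3, so dim ker(A − (1)·I) = n − 3 = 2

Summary:
  λ = -1: algebraic multiplicity = 1, geometric multiplicity = 1
  λ = 1: algebraic multiplicity = 4, geometric multiplicity = 2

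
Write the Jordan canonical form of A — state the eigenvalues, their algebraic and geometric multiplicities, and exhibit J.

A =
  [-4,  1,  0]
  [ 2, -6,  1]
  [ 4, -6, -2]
J_3(-4)

The characteristic polynomial is
  det(x·I − A) = x^3 + 12*x^2 + 48*x + 64 = (x + 4)^3

Eigenvalues and multiplicities (the geometric multiplicity of λ is n − rank(A − λI), which equals the number of Jordan blocks for λ):
  λ = -4: algebraic multiplicity = 3, geometric multiplicity = 1

Determining the block sizes for each eigenvalue:
  λ = -4: one block (gm = 1), so the single block has size am = 3 → block sizes [3]

Assembling the blocks gives a Jordan form
J =
  [-4,  1,  0]
  [ 0, -4,  1]
  [ 0,  0, -4]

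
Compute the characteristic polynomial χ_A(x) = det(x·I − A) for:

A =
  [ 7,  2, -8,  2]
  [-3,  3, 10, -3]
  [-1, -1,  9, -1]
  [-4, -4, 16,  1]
x^4 - 20*x^3 + 150*x^2 - 500*x + 625

Expanding det(x·I − A) (e.g. by cofactor expansion or by noting that A is similar to its Jordan form J, which has the same characteristic polynomial as A) gives
  χ_A(x) = x^4 - 20*x^3 + 150*x^2 - 500*x + 625
which factors as (x - 5)^4. The eigenvalues (with algebraic multiplicities) are λ = 5 with multiplicity 4.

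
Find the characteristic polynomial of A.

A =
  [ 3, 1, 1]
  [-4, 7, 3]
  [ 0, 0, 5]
x^3 - 15*x^2 + 75*x - 125

Expanding det(x·I − A) (e.g. by cofactor expansion or by noting that A is similar to its Jordan form J, which has the same characteristic polynomial as A) gives
  χ_A(x) = x^3 - 15*x^2 + 75*x - 125
which factors as (x - 5)^3. The eigenvalues (with algebraic multiplicities) are λ = 5 with multiplicity 3.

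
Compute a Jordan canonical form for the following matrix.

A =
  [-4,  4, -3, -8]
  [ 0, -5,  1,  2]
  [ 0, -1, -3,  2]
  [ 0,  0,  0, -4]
J_3(-4) ⊕ J_1(-4)

The characteristic polynomial is
  det(x·I − A) = x^4 + 16*x^3 + 96*x^2 + 256*x + 256 = (x + 4)^4

Eigenvalues and multiplicities (the geometric multiplicity of λ is n − rank(A − λI), which equals the number of Jordan blocks for λ):
  λ = -4: algebraic multiplicity = 4, geometric multiplicity = 2

Determining the block sizes for each eigenvalue:
  λ = -4: with am = 4 and gm = 2, the partition is not yet determined (e.g. several partitions of 4 into 2 parts exist). Let N = A − (-4)·I. Computing rank(N^1) = 2, rank(N^2) = 1, rank(N^3) = 0; the number of blocks of size ≥ j is rank(N^{j−1}) − rank(N^j), giving [2, 1, 1]. So we have 1 block(s) of size 3, 1 block(s) of size 1 → block sizes [3, 1]

Assembling the blocks gives a Jordan form
J =
  [-4,  1,  0,  0]
  [ 0, -4,  1,  0]
  [ 0,  0, -4,  0]
  [ 0,  0,  0, -4]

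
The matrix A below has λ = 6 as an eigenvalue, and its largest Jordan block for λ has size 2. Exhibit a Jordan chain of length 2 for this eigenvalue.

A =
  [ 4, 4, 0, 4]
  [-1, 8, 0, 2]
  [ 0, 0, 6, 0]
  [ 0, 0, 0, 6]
A Jordan chain for λ = 6 of length 2:
v_1 = (-2, -1, 0, 0)ᵀ
v_2 = (1, 0, 0, 0)ᵀ

Let N = A − (6)·I. We want v_2 with N^2 v_2 = 0 but N^1 v_2 ≠ 0; then v_{j-1} := N · v_j for j = 2, …, 2.

Pick v_2 = (1, 0, 0, 0)ᵀ.
Then v_1 = N · v_2 = (-2, -1, 0, 0)ᵀ.

Sanity check: (A − (6)·I) v_1 = (0, 0, 0, 0)ᵀ = 0. ✓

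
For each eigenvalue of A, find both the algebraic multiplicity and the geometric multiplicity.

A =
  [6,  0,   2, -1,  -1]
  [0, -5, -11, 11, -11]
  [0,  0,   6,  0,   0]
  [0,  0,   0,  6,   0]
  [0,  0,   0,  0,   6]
λ = -5: alg = 1, geom = 1; λ = 6: alg = 4, geom = 3

Step 1 — factor the characteristic polynomial to read off the algebraic multiplicities:
  χ_A(x) = (x - 6)^4*(x + 5)

Step 2 — compute geometric multiplicities via the rank-nullity identity g(λ) = n − rank(A − λI):
  rank(A − (-5)·I) = 4, so dim ker(A − (-5)·I) = n − 4 = 1
  rank(A − (6)·I) = 2, so dim ker(A − (6)·I) = n − 2 = 3

Summary:
  λ = -5: algebraic multiplicity = 1, geometric multiplicity = 1
  λ = 6: algebraic multiplicity = 4, geometric multiplicity = 3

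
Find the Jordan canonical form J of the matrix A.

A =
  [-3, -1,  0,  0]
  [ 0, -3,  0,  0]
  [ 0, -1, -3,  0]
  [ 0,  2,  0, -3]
J_2(-3) ⊕ J_1(-3) ⊕ J_1(-3)

The characteristic polynomial is
  det(x·I − A) = x^4 + 12*x^3 + 54*x^2 + 108*x + 81 = (x + 3)^4

Eigenvalues and multiplicities (the geometric multiplicity of λ is n − rank(A − λI), which equals the number of Jordan blocks for λ):
  λ = -3: algebraic multiplicity = 4, geometric multiplicity = 3

Determining the block sizes for each eigenvalue:
  λ = -3: 3 blocks summing to 4 forces exactly one block of size 2 and the rest size 1 → block sizes [2, 1, 1]

Assembling the blocks gives a Jordan form
J =
  [-3,  1,  0,  0]
  [ 0, -3,  0,  0]
  [ 0,  0, -3,  0]
  [ 0,  0,  0, -3]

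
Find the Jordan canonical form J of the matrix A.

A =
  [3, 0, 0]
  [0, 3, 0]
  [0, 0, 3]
J_1(3) ⊕ J_1(3) ⊕ J_1(3)

The characteristic polynomial is
  det(x·I − A) = x^3 - 9*x^2 + 27*x - 27 = (x - 3)^3

Eigenvalues and multiplicities (the geometric multiplicity of λ is n − rank(A − λI), which equals the number of Jordan blocks for λ):
  λ = 3: algebraic multiplicity = 3, geometric multiplicity = 3

Determining the block sizes for each eigenvalue:
  λ = 3: gm = am = 3, so every block has size 1 → block sizes [1, 1, 1]

Assembling the blocks gives a Jordan form
J =
  [3, 0, 0]
  [0, 3, 0]
  [0, 0, 3]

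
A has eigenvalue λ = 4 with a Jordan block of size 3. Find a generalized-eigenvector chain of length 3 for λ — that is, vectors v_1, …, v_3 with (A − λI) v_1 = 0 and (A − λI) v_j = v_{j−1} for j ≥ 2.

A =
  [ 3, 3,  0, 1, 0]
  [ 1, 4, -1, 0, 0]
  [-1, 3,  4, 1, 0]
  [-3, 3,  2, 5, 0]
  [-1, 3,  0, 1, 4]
A Jordan chain for λ = 4 of length 3:
v_1 = (1, 0, 1, 1, 1)ᵀ
v_2 = (-1, 1, -1, -3, -1)ᵀ
v_3 = (1, 0, 0, 0, 0)ᵀ

Let N = A − (4)·I. We want v_3 with N^3 v_3 = 0 but N^2 v_3 ≠ 0; then v_{j-1} := N · v_j for j = 3, …, 2.

Pick v_3 = (1, 0, 0, 0, 0)ᵀ.
Then v_2 = N · v_3 = (-1, 1, -1, -3, -1)ᵀ.
Then v_1 = N · v_2 = (1, 0, 1, 1, 1)ᵀ.

Sanity check: (A − (4)·I) v_1 = (0, 0, 0, 0, 0)ᵀ = 0. ✓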